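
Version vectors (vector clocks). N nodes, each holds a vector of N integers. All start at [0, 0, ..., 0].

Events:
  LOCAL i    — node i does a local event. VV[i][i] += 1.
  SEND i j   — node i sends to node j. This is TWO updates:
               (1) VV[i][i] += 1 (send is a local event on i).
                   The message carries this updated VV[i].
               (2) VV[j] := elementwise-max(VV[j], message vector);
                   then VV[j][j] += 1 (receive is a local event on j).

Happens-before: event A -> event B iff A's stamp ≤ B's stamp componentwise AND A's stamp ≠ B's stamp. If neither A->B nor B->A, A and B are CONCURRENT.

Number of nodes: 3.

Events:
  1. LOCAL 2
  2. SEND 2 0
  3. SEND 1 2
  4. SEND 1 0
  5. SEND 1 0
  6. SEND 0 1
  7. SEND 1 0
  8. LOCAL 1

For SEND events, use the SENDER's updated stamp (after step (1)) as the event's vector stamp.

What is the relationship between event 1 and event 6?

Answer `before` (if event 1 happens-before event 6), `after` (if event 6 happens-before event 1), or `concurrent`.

Answer: before

Derivation:
Initial: VV[0]=[0, 0, 0]
Initial: VV[1]=[0, 0, 0]
Initial: VV[2]=[0, 0, 0]
Event 1: LOCAL 2: VV[2][2]++ -> VV[2]=[0, 0, 1]
Event 2: SEND 2->0: VV[2][2]++ -> VV[2]=[0, 0, 2], msg_vec=[0, 0, 2]; VV[0]=max(VV[0],msg_vec) then VV[0][0]++ -> VV[0]=[1, 0, 2]
Event 3: SEND 1->2: VV[1][1]++ -> VV[1]=[0, 1, 0], msg_vec=[0, 1, 0]; VV[2]=max(VV[2],msg_vec) then VV[2][2]++ -> VV[2]=[0, 1, 3]
Event 4: SEND 1->0: VV[1][1]++ -> VV[1]=[0, 2, 0], msg_vec=[0, 2, 0]; VV[0]=max(VV[0],msg_vec) then VV[0][0]++ -> VV[0]=[2, 2, 2]
Event 5: SEND 1->0: VV[1][1]++ -> VV[1]=[0, 3, 0], msg_vec=[0, 3, 0]; VV[0]=max(VV[0],msg_vec) then VV[0][0]++ -> VV[0]=[3, 3, 2]
Event 6: SEND 0->1: VV[0][0]++ -> VV[0]=[4, 3, 2], msg_vec=[4, 3, 2]; VV[1]=max(VV[1],msg_vec) then VV[1][1]++ -> VV[1]=[4, 4, 2]
Event 7: SEND 1->0: VV[1][1]++ -> VV[1]=[4, 5, 2], msg_vec=[4, 5, 2]; VV[0]=max(VV[0],msg_vec) then VV[0][0]++ -> VV[0]=[5, 5, 2]
Event 8: LOCAL 1: VV[1][1]++ -> VV[1]=[4, 6, 2]
Event 1 stamp: [0, 0, 1]
Event 6 stamp: [4, 3, 2]
[0, 0, 1] <= [4, 3, 2]? True
[4, 3, 2] <= [0, 0, 1]? False
Relation: before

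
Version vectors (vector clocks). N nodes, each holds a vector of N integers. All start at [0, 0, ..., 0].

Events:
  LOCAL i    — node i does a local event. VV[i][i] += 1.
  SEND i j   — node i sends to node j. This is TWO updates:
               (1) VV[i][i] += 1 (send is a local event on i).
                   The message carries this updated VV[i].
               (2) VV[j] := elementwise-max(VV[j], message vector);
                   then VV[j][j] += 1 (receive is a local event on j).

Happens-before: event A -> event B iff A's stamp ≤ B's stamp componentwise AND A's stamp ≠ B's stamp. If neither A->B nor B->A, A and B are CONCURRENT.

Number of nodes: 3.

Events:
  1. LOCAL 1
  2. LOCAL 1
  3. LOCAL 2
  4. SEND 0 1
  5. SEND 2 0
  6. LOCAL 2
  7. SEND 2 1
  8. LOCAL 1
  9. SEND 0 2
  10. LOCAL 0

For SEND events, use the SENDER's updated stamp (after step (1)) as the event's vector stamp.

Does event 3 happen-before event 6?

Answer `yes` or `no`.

Answer: yes

Derivation:
Initial: VV[0]=[0, 0, 0]
Initial: VV[1]=[0, 0, 0]
Initial: VV[2]=[0, 0, 0]
Event 1: LOCAL 1: VV[1][1]++ -> VV[1]=[0, 1, 0]
Event 2: LOCAL 1: VV[1][1]++ -> VV[1]=[0, 2, 0]
Event 3: LOCAL 2: VV[2][2]++ -> VV[2]=[0, 0, 1]
Event 4: SEND 0->1: VV[0][0]++ -> VV[0]=[1, 0, 0], msg_vec=[1, 0, 0]; VV[1]=max(VV[1],msg_vec) then VV[1][1]++ -> VV[1]=[1, 3, 0]
Event 5: SEND 2->0: VV[2][2]++ -> VV[2]=[0, 0, 2], msg_vec=[0, 0, 2]; VV[0]=max(VV[0],msg_vec) then VV[0][0]++ -> VV[0]=[2, 0, 2]
Event 6: LOCAL 2: VV[2][2]++ -> VV[2]=[0, 0, 3]
Event 7: SEND 2->1: VV[2][2]++ -> VV[2]=[0, 0, 4], msg_vec=[0, 0, 4]; VV[1]=max(VV[1],msg_vec) then VV[1][1]++ -> VV[1]=[1, 4, 4]
Event 8: LOCAL 1: VV[1][1]++ -> VV[1]=[1, 5, 4]
Event 9: SEND 0->2: VV[0][0]++ -> VV[0]=[3, 0, 2], msg_vec=[3, 0, 2]; VV[2]=max(VV[2],msg_vec) then VV[2][2]++ -> VV[2]=[3, 0, 5]
Event 10: LOCAL 0: VV[0][0]++ -> VV[0]=[4, 0, 2]
Event 3 stamp: [0, 0, 1]
Event 6 stamp: [0, 0, 3]
[0, 0, 1] <= [0, 0, 3]? True. Equal? False. Happens-before: True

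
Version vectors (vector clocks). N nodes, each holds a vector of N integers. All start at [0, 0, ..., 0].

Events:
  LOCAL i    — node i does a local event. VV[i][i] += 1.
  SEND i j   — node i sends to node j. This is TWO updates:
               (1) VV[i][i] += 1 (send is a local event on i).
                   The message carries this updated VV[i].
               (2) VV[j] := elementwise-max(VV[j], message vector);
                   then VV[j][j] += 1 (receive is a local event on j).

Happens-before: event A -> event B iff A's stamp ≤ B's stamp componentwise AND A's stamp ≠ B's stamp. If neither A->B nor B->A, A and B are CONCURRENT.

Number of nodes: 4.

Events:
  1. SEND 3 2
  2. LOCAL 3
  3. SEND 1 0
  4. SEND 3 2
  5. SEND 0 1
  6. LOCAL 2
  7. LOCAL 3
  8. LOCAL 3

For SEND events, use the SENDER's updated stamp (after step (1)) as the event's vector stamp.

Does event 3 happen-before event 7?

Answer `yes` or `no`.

Initial: VV[0]=[0, 0, 0, 0]
Initial: VV[1]=[0, 0, 0, 0]
Initial: VV[2]=[0, 0, 0, 0]
Initial: VV[3]=[0, 0, 0, 0]
Event 1: SEND 3->2: VV[3][3]++ -> VV[3]=[0, 0, 0, 1], msg_vec=[0, 0, 0, 1]; VV[2]=max(VV[2],msg_vec) then VV[2][2]++ -> VV[2]=[0, 0, 1, 1]
Event 2: LOCAL 3: VV[3][3]++ -> VV[3]=[0, 0, 0, 2]
Event 3: SEND 1->0: VV[1][1]++ -> VV[1]=[0, 1, 0, 0], msg_vec=[0, 1, 0, 0]; VV[0]=max(VV[0],msg_vec) then VV[0][0]++ -> VV[0]=[1, 1, 0, 0]
Event 4: SEND 3->2: VV[3][3]++ -> VV[3]=[0, 0, 0, 3], msg_vec=[0, 0, 0, 3]; VV[2]=max(VV[2],msg_vec) then VV[2][2]++ -> VV[2]=[0, 0, 2, 3]
Event 5: SEND 0->1: VV[0][0]++ -> VV[0]=[2, 1, 0, 0], msg_vec=[2, 1, 0, 0]; VV[1]=max(VV[1],msg_vec) then VV[1][1]++ -> VV[1]=[2, 2, 0, 0]
Event 6: LOCAL 2: VV[2][2]++ -> VV[2]=[0, 0, 3, 3]
Event 7: LOCAL 3: VV[3][3]++ -> VV[3]=[0, 0, 0, 4]
Event 8: LOCAL 3: VV[3][3]++ -> VV[3]=[0, 0, 0, 5]
Event 3 stamp: [0, 1, 0, 0]
Event 7 stamp: [0, 0, 0, 4]
[0, 1, 0, 0] <= [0, 0, 0, 4]? False. Equal? False. Happens-before: False

Answer: no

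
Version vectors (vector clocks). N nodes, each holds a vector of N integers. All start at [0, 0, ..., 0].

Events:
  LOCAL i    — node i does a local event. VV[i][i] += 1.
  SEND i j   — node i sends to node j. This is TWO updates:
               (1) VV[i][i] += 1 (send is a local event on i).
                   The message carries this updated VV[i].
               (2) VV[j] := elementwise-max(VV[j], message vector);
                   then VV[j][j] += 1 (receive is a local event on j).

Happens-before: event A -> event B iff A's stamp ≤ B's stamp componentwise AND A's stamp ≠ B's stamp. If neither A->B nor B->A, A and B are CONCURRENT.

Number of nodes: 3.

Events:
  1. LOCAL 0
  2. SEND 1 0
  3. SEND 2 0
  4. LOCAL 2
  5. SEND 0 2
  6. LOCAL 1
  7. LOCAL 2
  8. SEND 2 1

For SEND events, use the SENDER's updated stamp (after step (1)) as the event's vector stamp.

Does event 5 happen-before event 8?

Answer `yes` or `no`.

Answer: yes

Derivation:
Initial: VV[0]=[0, 0, 0]
Initial: VV[1]=[0, 0, 0]
Initial: VV[2]=[0, 0, 0]
Event 1: LOCAL 0: VV[0][0]++ -> VV[0]=[1, 0, 0]
Event 2: SEND 1->0: VV[1][1]++ -> VV[1]=[0, 1, 0], msg_vec=[0, 1, 0]; VV[0]=max(VV[0],msg_vec) then VV[0][0]++ -> VV[0]=[2, 1, 0]
Event 3: SEND 2->0: VV[2][2]++ -> VV[2]=[0, 0, 1], msg_vec=[0, 0, 1]; VV[0]=max(VV[0],msg_vec) then VV[0][0]++ -> VV[0]=[3, 1, 1]
Event 4: LOCAL 2: VV[2][2]++ -> VV[2]=[0, 0, 2]
Event 5: SEND 0->2: VV[0][0]++ -> VV[0]=[4, 1, 1], msg_vec=[4, 1, 1]; VV[2]=max(VV[2],msg_vec) then VV[2][2]++ -> VV[2]=[4, 1, 3]
Event 6: LOCAL 1: VV[1][1]++ -> VV[1]=[0, 2, 0]
Event 7: LOCAL 2: VV[2][2]++ -> VV[2]=[4, 1, 4]
Event 8: SEND 2->1: VV[2][2]++ -> VV[2]=[4, 1, 5], msg_vec=[4, 1, 5]; VV[1]=max(VV[1],msg_vec) then VV[1][1]++ -> VV[1]=[4, 3, 5]
Event 5 stamp: [4, 1, 1]
Event 8 stamp: [4, 1, 5]
[4, 1, 1] <= [4, 1, 5]? True. Equal? False. Happens-before: True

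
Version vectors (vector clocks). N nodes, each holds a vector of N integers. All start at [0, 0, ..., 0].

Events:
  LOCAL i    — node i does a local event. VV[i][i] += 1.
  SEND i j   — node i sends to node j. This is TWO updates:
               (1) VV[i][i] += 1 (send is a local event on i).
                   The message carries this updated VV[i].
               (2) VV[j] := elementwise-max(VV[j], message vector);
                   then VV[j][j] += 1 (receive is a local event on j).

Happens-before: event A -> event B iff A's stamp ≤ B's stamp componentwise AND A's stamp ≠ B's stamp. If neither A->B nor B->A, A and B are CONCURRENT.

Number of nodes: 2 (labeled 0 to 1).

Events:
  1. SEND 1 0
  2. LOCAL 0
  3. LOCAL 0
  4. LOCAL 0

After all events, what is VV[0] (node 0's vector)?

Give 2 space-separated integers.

Answer: 4 1

Derivation:
Initial: VV[0]=[0, 0]
Initial: VV[1]=[0, 0]
Event 1: SEND 1->0: VV[1][1]++ -> VV[1]=[0, 1], msg_vec=[0, 1]; VV[0]=max(VV[0],msg_vec) then VV[0][0]++ -> VV[0]=[1, 1]
Event 2: LOCAL 0: VV[0][0]++ -> VV[0]=[2, 1]
Event 3: LOCAL 0: VV[0][0]++ -> VV[0]=[3, 1]
Event 4: LOCAL 0: VV[0][0]++ -> VV[0]=[4, 1]
Final vectors: VV[0]=[4, 1]; VV[1]=[0, 1]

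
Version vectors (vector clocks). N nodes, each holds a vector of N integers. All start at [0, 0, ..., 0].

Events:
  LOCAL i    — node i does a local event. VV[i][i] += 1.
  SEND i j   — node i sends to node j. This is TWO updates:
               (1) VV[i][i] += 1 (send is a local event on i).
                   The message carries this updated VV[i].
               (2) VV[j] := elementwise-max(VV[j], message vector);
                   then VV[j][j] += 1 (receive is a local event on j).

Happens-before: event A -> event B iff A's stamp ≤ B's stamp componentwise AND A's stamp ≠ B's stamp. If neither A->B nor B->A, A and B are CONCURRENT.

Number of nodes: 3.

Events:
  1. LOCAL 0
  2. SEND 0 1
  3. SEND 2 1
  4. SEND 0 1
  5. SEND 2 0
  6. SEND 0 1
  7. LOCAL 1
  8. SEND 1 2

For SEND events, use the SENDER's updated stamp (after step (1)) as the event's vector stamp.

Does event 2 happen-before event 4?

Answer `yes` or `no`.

Initial: VV[0]=[0, 0, 0]
Initial: VV[1]=[0, 0, 0]
Initial: VV[2]=[0, 0, 0]
Event 1: LOCAL 0: VV[0][0]++ -> VV[0]=[1, 0, 0]
Event 2: SEND 0->1: VV[0][0]++ -> VV[0]=[2, 0, 0], msg_vec=[2, 0, 0]; VV[1]=max(VV[1],msg_vec) then VV[1][1]++ -> VV[1]=[2, 1, 0]
Event 3: SEND 2->1: VV[2][2]++ -> VV[2]=[0, 0, 1], msg_vec=[0, 0, 1]; VV[1]=max(VV[1],msg_vec) then VV[1][1]++ -> VV[1]=[2, 2, 1]
Event 4: SEND 0->1: VV[0][0]++ -> VV[0]=[3, 0, 0], msg_vec=[3, 0, 0]; VV[1]=max(VV[1],msg_vec) then VV[1][1]++ -> VV[1]=[3, 3, 1]
Event 5: SEND 2->0: VV[2][2]++ -> VV[2]=[0, 0, 2], msg_vec=[0, 0, 2]; VV[0]=max(VV[0],msg_vec) then VV[0][0]++ -> VV[0]=[4, 0, 2]
Event 6: SEND 0->1: VV[0][0]++ -> VV[0]=[5, 0, 2], msg_vec=[5, 0, 2]; VV[1]=max(VV[1],msg_vec) then VV[1][1]++ -> VV[1]=[5, 4, 2]
Event 7: LOCAL 1: VV[1][1]++ -> VV[1]=[5, 5, 2]
Event 8: SEND 1->2: VV[1][1]++ -> VV[1]=[5, 6, 2], msg_vec=[5, 6, 2]; VV[2]=max(VV[2],msg_vec) then VV[2][2]++ -> VV[2]=[5, 6, 3]
Event 2 stamp: [2, 0, 0]
Event 4 stamp: [3, 0, 0]
[2, 0, 0] <= [3, 0, 0]? True. Equal? False. Happens-before: True

Answer: yes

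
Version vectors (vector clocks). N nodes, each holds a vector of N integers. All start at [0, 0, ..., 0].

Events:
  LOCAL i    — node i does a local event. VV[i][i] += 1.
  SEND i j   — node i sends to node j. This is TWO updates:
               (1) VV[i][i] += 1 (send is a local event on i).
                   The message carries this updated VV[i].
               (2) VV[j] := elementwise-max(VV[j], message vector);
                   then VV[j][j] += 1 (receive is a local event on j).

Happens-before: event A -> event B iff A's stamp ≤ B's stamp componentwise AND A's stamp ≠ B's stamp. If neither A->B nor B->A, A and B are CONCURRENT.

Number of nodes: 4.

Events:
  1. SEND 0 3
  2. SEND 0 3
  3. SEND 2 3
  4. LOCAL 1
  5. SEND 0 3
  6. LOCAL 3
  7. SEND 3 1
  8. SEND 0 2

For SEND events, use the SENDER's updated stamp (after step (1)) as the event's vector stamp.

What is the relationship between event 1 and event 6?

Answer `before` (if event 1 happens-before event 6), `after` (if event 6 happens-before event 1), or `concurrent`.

Initial: VV[0]=[0, 0, 0, 0]
Initial: VV[1]=[0, 0, 0, 0]
Initial: VV[2]=[0, 0, 0, 0]
Initial: VV[3]=[0, 0, 0, 0]
Event 1: SEND 0->3: VV[0][0]++ -> VV[0]=[1, 0, 0, 0], msg_vec=[1, 0, 0, 0]; VV[3]=max(VV[3],msg_vec) then VV[3][3]++ -> VV[3]=[1, 0, 0, 1]
Event 2: SEND 0->3: VV[0][0]++ -> VV[0]=[2, 0, 0, 0], msg_vec=[2, 0, 0, 0]; VV[3]=max(VV[3],msg_vec) then VV[3][3]++ -> VV[3]=[2, 0, 0, 2]
Event 3: SEND 2->3: VV[2][2]++ -> VV[2]=[0, 0, 1, 0], msg_vec=[0, 0, 1, 0]; VV[3]=max(VV[3],msg_vec) then VV[3][3]++ -> VV[3]=[2, 0, 1, 3]
Event 4: LOCAL 1: VV[1][1]++ -> VV[1]=[0, 1, 0, 0]
Event 5: SEND 0->3: VV[0][0]++ -> VV[0]=[3, 0, 0, 0], msg_vec=[3, 0, 0, 0]; VV[3]=max(VV[3],msg_vec) then VV[3][3]++ -> VV[3]=[3, 0, 1, 4]
Event 6: LOCAL 3: VV[3][3]++ -> VV[3]=[3, 0, 1, 5]
Event 7: SEND 3->1: VV[3][3]++ -> VV[3]=[3, 0, 1, 6], msg_vec=[3, 0, 1, 6]; VV[1]=max(VV[1],msg_vec) then VV[1][1]++ -> VV[1]=[3, 2, 1, 6]
Event 8: SEND 0->2: VV[0][0]++ -> VV[0]=[4, 0, 0, 0], msg_vec=[4, 0, 0, 0]; VV[2]=max(VV[2],msg_vec) then VV[2][2]++ -> VV[2]=[4, 0, 2, 0]
Event 1 stamp: [1, 0, 0, 0]
Event 6 stamp: [3, 0, 1, 5]
[1, 0, 0, 0] <= [3, 0, 1, 5]? True
[3, 0, 1, 5] <= [1, 0, 0, 0]? False
Relation: before

Answer: before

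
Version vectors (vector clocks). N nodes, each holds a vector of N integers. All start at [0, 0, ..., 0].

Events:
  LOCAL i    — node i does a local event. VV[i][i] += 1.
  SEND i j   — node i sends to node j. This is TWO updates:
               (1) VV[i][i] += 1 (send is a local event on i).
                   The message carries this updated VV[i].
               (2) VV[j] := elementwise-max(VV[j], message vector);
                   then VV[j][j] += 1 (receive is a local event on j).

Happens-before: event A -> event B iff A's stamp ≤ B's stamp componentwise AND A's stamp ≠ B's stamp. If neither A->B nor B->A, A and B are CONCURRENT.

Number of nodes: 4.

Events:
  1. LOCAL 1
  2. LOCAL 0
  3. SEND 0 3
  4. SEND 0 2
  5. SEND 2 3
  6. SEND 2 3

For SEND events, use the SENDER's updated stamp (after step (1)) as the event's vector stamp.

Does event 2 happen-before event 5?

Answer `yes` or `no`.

Answer: yes

Derivation:
Initial: VV[0]=[0, 0, 0, 0]
Initial: VV[1]=[0, 0, 0, 0]
Initial: VV[2]=[0, 0, 0, 0]
Initial: VV[3]=[0, 0, 0, 0]
Event 1: LOCAL 1: VV[1][1]++ -> VV[1]=[0, 1, 0, 0]
Event 2: LOCAL 0: VV[0][0]++ -> VV[0]=[1, 0, 0, 0]
Event 3: SEND 0->3: VV[0][0]++ -> VV[0]=[2, 0, 0, 0], msg_vec=[2, 0, 0, 0]; VV[3]=max(VV[3],msg_vec) then VV[3][3]++ -> VV[3]=[2, 0, 0, 1]
Event 4: SEND 0->2: VV[0][0]++ -> VV[0]=[3, 0, 0, 0], msg_vec=[3, 0, 0, 0]; VV[2]=max(VV[2],msg_vec) then VV[2][2]++ -> VV[2]=[3, 0, 1, 0]
Event 5: SEND 2->3: VV[2][2]++ -> VV[2]=[3, 0, 2, 0], msg_vec=[3, 0, 2, 0]; VV[3]=max(VV[3],msg_vec) then VV[3][3]++ -> VV[3]=[3, 0, 2, 2]
Event 6: SEND 2->3: VV[2][2]++ -> VV[2]=[3, 0, 3, 0], msg_vec=[3, 0, 3, 0]; VV[3]=max(VV[3],msg_vec) then VV[3][3]++ -> VV[3]=[3, 0, 3, 3]
Event 2 stamp: [1, 0, 0, 0]
Event 5 stamp: [3, 0, 2, 0]
[1, 0, 0, 0] <= [3, 0, 2, 0]? True. Equal? False. Happens-before: True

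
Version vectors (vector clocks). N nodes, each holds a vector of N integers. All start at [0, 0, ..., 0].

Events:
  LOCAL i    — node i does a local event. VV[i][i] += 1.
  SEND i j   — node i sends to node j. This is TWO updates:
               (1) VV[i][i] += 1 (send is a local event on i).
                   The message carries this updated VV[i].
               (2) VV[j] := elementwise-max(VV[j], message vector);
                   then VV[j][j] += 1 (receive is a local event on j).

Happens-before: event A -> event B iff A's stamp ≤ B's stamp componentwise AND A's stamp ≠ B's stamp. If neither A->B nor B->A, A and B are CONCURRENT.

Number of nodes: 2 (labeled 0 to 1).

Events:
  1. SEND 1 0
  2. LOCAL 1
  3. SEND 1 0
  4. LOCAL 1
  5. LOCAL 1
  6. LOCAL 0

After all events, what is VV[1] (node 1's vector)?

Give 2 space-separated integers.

Answer: 0 5

Derivation:
Initial: VV[0]=[0, 0]
Initial: VV[1]=[0, 0]
Event 1: SEND 1->0: VV[1][1]++ -> VV[1]=[0, 1], msg_vec=[0, 1]; VV[0]=max(VV[0],msg_vec) then VV[0][0]++ -> VV[0]=[1, 1]
Event 2: LOCAL 1: VV[1][1]++ -> VV[1]=[0, 2]
Event 3: SEND 1->0: VV[1][1]++ -> VV[1]=[0, 3], msg_vec=[0, 3]; VV[0]=max(VV[0],msg_vec) then VV[0][0]++ -> VV[0]=[2, 3]
Event 4: LOCAL 1: VV[1][1]++ -> VV[1]=[0, 4]
Event 5: LOCAL 1: VV[1][1]++ -> VV[1]=[0, 5]
Event 6: LOCAL 0: VV[0][0]++ -> VV[0]=[3, 3]
Final vectors: VV[0]=[3, 3]; VV[1]=[0, 5]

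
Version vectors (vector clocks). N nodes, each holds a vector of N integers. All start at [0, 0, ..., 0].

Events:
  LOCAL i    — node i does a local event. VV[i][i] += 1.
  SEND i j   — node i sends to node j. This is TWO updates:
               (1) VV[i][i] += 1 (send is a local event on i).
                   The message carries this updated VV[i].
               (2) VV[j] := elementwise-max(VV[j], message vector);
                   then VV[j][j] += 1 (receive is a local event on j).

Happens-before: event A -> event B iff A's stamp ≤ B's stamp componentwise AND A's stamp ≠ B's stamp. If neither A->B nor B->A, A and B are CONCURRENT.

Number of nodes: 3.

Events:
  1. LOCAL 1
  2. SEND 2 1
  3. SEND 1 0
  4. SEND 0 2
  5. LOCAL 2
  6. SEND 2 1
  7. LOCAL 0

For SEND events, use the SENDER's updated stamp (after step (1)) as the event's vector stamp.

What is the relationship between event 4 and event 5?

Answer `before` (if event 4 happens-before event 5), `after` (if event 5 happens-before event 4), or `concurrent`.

Initial: VV[0]=[0, 0, 0]
Initial: VV[1]=[0, 0, 0]
Initial: VV[2]=[0, 0, 0]
Event 1: LOCAL 1: VV[1][1]++ -> VV[1]=[0, 1, 0]
Event 2: SEND 2->1: VV[2][2]++ -> VV[2]=[0, 0, 1], msg_vec=[0, 0, 1]; VV[1]=max(VV[1],msg_vec) then VV[1][1]++ -> VV[1]=[0, 2, 1]
Event 3: SEND 1->0: VV[1][1]++ -> VV[1]=[0, 3, 1], msg_vec=[0, 3, 1]; VV[0]=max(VV[0],msg_vec) then VV[0][0]++ -> VV[0]=[1, 3, 1]
Event 4: SEND 0->2: VV[0][0]++ -> VV[0]=[2, 3, 1], msg_vec=[2, 3, 1]; VV[2]=max(VV[2],msg_vec) then VV[2][2]++ -> VV[2]=[2, 3, 2]
Event 5: LOCAL 2: VV[2][2]++ -> VV[2]=[2, 3, 3]
Event 6: SEND 2->1: VV[2][2]++ -> VV[2]=[2, 3, 4], msg_vec=[2, 3, 4]; VV[1]=max(VV[1],msg_vec) then VV[1][1]++ -> VV[1]=[2, 4, 4]
Event 7: LOCAL 0: VV[0][0]++ -> VV[0]=[3, 3, 1]
Event 4 stamp: [2, 3, 1]
Event 5 stamp: [2, 3, 3]
[2, 3, 1] <= [2, 3, 3]? True
[2, 3, 3] <= [2, 3, 1]? False
Relation: before

Answer: before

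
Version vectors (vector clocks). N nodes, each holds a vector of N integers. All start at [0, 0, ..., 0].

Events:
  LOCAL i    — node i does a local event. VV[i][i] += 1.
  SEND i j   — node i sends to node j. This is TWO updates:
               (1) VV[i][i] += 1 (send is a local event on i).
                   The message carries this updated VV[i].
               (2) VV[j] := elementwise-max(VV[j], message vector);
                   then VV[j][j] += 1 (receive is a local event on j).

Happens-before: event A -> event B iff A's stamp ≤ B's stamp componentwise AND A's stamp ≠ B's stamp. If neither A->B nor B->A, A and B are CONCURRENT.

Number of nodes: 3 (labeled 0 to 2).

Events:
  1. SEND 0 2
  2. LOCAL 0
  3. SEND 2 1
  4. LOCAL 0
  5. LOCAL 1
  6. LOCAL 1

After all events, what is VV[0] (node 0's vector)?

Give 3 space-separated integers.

Initial: VV[0]=[0, 0, 0]
Initial: VV[1]=[0, 0, 0]
Initial: VV[2]=[0, 0, 0]
Event 1: SEND 0->2: VV[0][0]++ -> VV[0]=[1, 0, 0], msg_vec=[1, 0, 0]; VV[2]=max(VV[2],msg_vec) then VV[2][2]++ -> VV[2]=[1, 0, 1]
Event 2: LOCAL 0: VV[0][0]++ -> VV[0]=[2, 0, 0]
Event 3: SEND 2->1: VV[2][2]++ -> VV[2]=[1, 0, 2], msg_vec=[1, 0, 2]; VV[1]=max(VV[1],msg_vec) then VV[1][1]++ -> VV[1]=[1, 1, 2]
Event 4: LOCAL 0: VV[0][0]++ -> VV[0]=[3, 0, 0]
Event 5: LOCAL 1: VV[1][1]++ -> VV[1]=[1, 2, 2]
Event 6: LOCAL 1: VV[1][1]++ -> VV[1]=[1, 3, 2]
Final vectors: VV[0]=[3, 0, 0]; VV[1]=[1, 3, 2]; VV[2]=[1, 0, 2]

Answer: 3 0 0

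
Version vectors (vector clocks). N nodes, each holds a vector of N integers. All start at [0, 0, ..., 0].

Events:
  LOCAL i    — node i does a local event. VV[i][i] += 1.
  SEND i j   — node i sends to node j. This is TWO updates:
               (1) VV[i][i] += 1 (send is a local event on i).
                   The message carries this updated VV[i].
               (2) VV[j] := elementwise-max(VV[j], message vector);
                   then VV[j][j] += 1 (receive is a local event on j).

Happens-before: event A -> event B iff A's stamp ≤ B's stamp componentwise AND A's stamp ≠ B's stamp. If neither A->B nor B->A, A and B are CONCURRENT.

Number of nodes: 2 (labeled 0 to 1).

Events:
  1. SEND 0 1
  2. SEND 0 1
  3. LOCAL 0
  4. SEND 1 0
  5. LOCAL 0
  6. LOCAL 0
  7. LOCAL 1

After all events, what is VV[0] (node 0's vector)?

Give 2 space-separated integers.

Initial: VV[0]=[0, 0]
Initial: VV[1]=[0, 0]
Event 1: SEND 0->1: VV[0][0]++ -> VV[0]=[1, 0], msg_vec=[1, 0]; VV[1]=max(VV[1],msg_vec) then VV[1][1]++ -> VV[1]=[1, 1]
Event 2: SEND 0->1: VV[0][0]++ -> VV[0]=[2, 0], msg_vec=[2, 0]; VV[1]=max(VV[1],msg_vec) then VV[1][1]++ -> VV[1]=[2, 2]
Event 3: LOCAL 0: VV[0][0]++ -> VV[0]=[3, 0]
Event 4: SEND 1->0: VV[1][1]++ -> VV[1]=[2, 3], msg_vec=[2, 3]; VV[0]=max(VV[0],msg_vec) then VV[0][0]++ -> VV[0]=[4, 3]
Event 5: LOCAL 0: VV[0][0]++ -> VV[0]=[5, 3]
Event 6: LOCAL 0: VV[0][0]++ -> VV[0]=[6, 3]
Event 7: LOCAL 1: VV[1][1]++ -> VV[1]=[2, 4]
Final vectors: VV[0]=[6, 3]; VV[1]=[2, 4]

Answer: 6 3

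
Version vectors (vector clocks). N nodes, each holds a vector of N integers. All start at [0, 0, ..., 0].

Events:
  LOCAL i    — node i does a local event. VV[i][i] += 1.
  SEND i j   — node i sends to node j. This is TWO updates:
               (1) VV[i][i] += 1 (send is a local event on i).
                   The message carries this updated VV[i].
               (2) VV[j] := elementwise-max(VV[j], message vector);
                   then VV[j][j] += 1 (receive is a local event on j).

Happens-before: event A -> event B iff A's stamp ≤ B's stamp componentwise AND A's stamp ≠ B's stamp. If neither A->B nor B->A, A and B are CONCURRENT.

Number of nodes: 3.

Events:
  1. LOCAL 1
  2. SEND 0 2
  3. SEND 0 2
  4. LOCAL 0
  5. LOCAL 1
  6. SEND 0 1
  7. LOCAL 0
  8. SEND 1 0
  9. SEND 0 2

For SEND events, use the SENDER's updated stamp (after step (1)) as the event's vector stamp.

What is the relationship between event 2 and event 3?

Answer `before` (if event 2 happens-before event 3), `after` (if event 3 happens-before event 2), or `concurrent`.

Answer: before

Derivation:
Initial: VV[0]=[0, 0, 0]
Initial: VV[1]=[0, 0, 0]
Initial: VV[2]=[0, 0, 0]
Event 1: LOCAL 1: VV[1][1]++ -> VV[1]=[0, 1, 0]
Event 2: SEND 0->2: VV[0][0]++ -> VV[0]=[1, 0, 0], msg_vec=[1, 0, 0]; VV[2]=max(VV[2],msg_vec) then VV[2][2]++ -> VV[2]=[1, 0, 1]
Event 3: SEND 0->2: VV[0][0]++ -> VV[0]=[2, 0, 0], msg_vec=[2, 0, 0]; VV[2]=max(VV[2],msg_vec) then VV[2][2]++ -> VV[2]=[2, 0, 2]
Event 4: LOCAL 0: VV[0][0]++ -> VV[0]=[3, 0, 0]
Event 5: LOCAL 1: VV[1][1]++ -> VV[1]=[0, 2, 0]
Event 6: SEND 0->1: VV[0][0]++ -> VV[0]=[4, 0, 0], msg_vec=[4, 0, 0]; VV[1]=max(VV[1],msg_vec) then VV[1][1]++ -> VV[1]=[4, 3, 0]
Event 7: LOCAL 0: VV[0][0]++ -> VV[0]=[5, 0, 0]
Event 8: SEND 1->0: VV[1][1]++ -> VV[1]=[4, 4, 0], msg_vec=[4, 4, 0]; VV[0]=max(VV[0],msg_vec) then VV[0][0]++ -> VV[0]=[6, 4, 0]
Event 9: SEND 0->2: VV[0][0]++ -> VV[0]=[7, 4, 0], msg_vec=[7, 4, 0]; VV[2]=max(VV[2],msg_vec) then VV[2][2]++ -> VV[2]=[7, 4, 3]
Event 2 stamp: [1, 0, 0]
Event 3 stamp: [2, 0, 0]
[1, 0, 0] <= [2, 0, 0]? True
[2, 0, 0] <= [1, 0, 0]? False
Relation: before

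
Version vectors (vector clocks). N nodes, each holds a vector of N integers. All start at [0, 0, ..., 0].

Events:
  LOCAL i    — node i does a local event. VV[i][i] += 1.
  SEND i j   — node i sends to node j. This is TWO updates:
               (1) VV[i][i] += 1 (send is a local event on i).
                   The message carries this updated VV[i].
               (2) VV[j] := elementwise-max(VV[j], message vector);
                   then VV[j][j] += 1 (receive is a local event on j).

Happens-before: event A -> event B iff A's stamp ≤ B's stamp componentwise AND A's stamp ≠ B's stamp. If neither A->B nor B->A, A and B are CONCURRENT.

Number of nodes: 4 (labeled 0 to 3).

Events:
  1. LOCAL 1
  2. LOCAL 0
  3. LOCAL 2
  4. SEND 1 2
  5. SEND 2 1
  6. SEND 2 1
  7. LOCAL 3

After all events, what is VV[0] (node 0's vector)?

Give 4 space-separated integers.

Answer: 1 0 0 0

Derivation:
Initial: VV[0]=[0, 0, 0, 0]
Initial: VV[1]=[0, 0, 0, 0]
Initial: VV[2]=[0, 0, 0, 0]
Initial: VV[3]=[0, 0, 0, 0]
Event 1: LOCAL 1: VV[1][1]++ -> VV[1]=[0, 1, 0, 0]
Event 2: LOCAL 0: VV[0][0]++ -> VV[0]=[1, 0, 0, 0]
Event 3: LOCAL 2: VV[2][2]++ -> VV[2]=[0, 0, 1, 0]
Event 4: SEND 1->2: VV[1][1]++ -> VV[1]=[0, 2, 0, 0], msg_vec=[0, 2, 0, 0]; VV[2]=max(VV[2],msg_vec) then VV[2][2]++ -> VV[2]=[0, 2, 2, 0]
Event 5: SEND 2->1: VV[2][2]++ -> VV[2]=[0, 2, 3, 0], msg_vec=[0, 2, 3, 0]; VV[1]=max(VV[1],msg_vec) then VV[1][1]++ -> VV[1]=[0, 3, 3, 0]
Event 6: SEND 2->1: VV[2][2]++ -> VV[2]=[0, 2, 4, 0], msg_vec=[0, 2, 4, 0]; VV[1]=max(VV[1],msg_vec) then VV[1][1]++ -> VV[1]=[0, 4, 4, 0]
Event 7: LOCAL 3: VV[3][3]++ -> VV[3]=[0, 0, 0, 1]
Final vectors: VV[0]=[1, 0, 0, 0]; VV[1]=[0, 4, 4, 0]; VV[2]=[0, 2, 4, 0]; VV[3]=[0, 0, 0, 1]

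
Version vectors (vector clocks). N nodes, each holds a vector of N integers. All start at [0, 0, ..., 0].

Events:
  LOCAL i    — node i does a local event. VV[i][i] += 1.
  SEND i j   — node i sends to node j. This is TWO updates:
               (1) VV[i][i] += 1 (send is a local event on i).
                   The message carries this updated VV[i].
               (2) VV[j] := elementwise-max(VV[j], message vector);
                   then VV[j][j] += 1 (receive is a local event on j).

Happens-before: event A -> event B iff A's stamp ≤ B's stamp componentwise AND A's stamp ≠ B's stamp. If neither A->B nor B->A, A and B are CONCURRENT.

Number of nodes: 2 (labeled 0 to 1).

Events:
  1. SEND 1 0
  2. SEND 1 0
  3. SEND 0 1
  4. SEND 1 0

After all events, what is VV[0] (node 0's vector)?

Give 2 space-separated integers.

Answer: 4 4

Derivation:
Initial: VV[0]=[0, 0]
Initial: VV[1]=[0, 0]
Event 1: SEND 1->0: VV[1][1]++ -> VV[1]=[0, 1], msg_vec=[0, 1]; VV[0]=max(VV[0],msg_vec) then VV[0][0]++ -> VV[0]=[1, 1]
Event 2: SEND 1->0: VV[1][1]++ -> VV[1]=[0, 2], msg_vec=[0, 2]; VV[0]=max(VV[0],msg_vec) then VV[0][0]++ -> VV[0]=[2, 2]
Event 3: SEND 0->1: VV[0][0]++ -> VV[0]=[3, 2], msg_vec=[3, 2]; VV[1]=max(VV[1],msg_vec) then VV[1][1]++ -> VV[1]=[3, 3]
Event 4: SEND 1->0: VV[1][1]++ -> VV[1]=[3, 4], msg_vec=[3, 4]; VV[0]=max(VV[0],msg_vec) then VV[0][0]++ -> VV[0]=[4, 4]
Final vectors: VV[0]=[4, 4]; VV[1]=[3, 4]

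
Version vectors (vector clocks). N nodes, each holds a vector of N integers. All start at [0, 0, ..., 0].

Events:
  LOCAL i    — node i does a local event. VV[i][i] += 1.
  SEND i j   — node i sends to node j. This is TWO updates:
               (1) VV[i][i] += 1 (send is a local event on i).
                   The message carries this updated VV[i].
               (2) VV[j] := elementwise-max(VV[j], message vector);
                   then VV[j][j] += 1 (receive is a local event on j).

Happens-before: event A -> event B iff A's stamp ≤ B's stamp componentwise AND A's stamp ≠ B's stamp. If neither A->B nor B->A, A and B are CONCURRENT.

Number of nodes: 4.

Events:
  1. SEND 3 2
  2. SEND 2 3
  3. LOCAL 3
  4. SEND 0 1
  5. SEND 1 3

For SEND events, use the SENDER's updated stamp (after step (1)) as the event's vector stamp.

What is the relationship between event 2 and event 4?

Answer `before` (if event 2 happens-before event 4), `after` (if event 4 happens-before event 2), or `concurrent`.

Initial: VV[0]=[0, 0, 0, 0]
Initial: VV[1]=[0, 0, 0, 0]
Initial: VV[2]=[0, 0, 0, 0]
Initial: VV[3]=[0, 0, 0, 0]
Event 1: SEND 3->2: VV[3][3]++ -> VV[3]=[0, 0, 0, 1], msg_vec=[0, 0, 0, 1]; VV[2]=max(VV[2],msg_vec) then VV[2][2]++ -> VV[2]=[0, 0, 1, 1]
Event 2: SEND 2->3: VV[2][2]++ -> VV[2]=[0, 0, 2, 1], msg_vec=[0, 0, 2, 1]; VV[3]=max(VV[3],msg_vec) then VV[3][3]++ -> VV[3]=[0, 0, 2, 2]
Event 3: LOCAL 3: VV[3][3]++ -> VV[3]=[0, 0, 2, 3]
Event 4: SEND 0->1: VV[0][0]++ -> VV[0]=[1, 0, 0, 0], msg_vec=[1, 0, 0, 0]; VV[1]=max(VV[1],msg_vec) then VV[1][1]++ -> VV[1]=[1, 1, 0, 0]
Event 5: SEND 1->3: VV[1][1]++ -> VV[1]=[1, 2, 0, 0], msg_vec=[1, 2, 0, 0]; VV[3]=max(VV[3],msg_vec) then VV[3][3]++ -> VV[3]=[1, 2, 2, 4]
Event 2 stamp: [0, 0, 2, 1]
Event 4 stamp: [1, 0, 0, 0]
[0, 0, 2, 1] <= [1, 0, 0, 0]? False
[1, 0, 0, 0] <= [0, 0, 2, 1]? False
Relation: concurrent

Answer: concurrent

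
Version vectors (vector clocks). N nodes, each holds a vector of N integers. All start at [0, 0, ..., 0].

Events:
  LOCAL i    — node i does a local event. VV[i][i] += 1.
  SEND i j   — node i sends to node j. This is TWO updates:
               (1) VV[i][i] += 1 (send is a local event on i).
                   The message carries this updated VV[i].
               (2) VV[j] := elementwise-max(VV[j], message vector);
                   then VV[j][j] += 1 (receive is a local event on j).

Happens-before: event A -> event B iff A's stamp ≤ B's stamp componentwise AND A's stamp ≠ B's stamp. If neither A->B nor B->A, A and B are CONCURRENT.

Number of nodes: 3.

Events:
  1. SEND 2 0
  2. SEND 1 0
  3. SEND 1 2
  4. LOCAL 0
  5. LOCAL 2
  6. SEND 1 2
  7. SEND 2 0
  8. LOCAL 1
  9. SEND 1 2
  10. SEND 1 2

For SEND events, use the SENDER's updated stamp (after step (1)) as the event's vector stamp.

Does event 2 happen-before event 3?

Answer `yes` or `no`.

Answer: yes

Derivation:
Initial: VV[0]=[0, 0, 0]
Initial: VV[1]=[0, 0, 0]
Initial: VV[2]=[0, 0, 0]
Event 1: SEND 2->0: VV[2][2]++ -> VV[2]=[0, 0, 1], msg_vec=[0, 0, 1]; VV[0]=max(VV[0],msg_vec) then VV[0][0]++ -> VV[0]=[1, 0, 1]
Event 2: SEND 1->0: VV[1][1]++ -> VV[1]=[0, 1, 0], msg_vec=[0, 1, 0]; VV[0]=max(VV[0],msg_vec) then VV[0][0]++ -> VV[0]=[2, 1, 1]
Event 3: SEND 1->2: VV[1][1]++ -> VV[1]=[0, 2, 0], msg_vec=[0, 2, 0]; VV[2]=max(VV[2],msg_vec) then VV[2][2]++ -> VV[2]=[0, 2, 2]
Event 4: LOCAL 0: VV[0][0]++ -> VV[0]=[3, 1, 1]
Event 5: LOCAL 2: VV[2][2]++ -> VV[2]=[0, 2, 3]
Event 6: SEND 1->2: VV[1][1]++ -> VV[1]=[0, 3, 0], msg_vec=[0, 3, 0]; VV[2]=max(VV[2],msg_vec) then VV[2][2]++ -> VV[2]=[0, 3, 4]
Event 7: SEND 2->0: VV[2][2]++ -> VV[2]=[0, 3, 5], msg_vec=[0, 3, 5]; VV[0]=max(VV[0],msg_vec) then VV[0][0]++ -> VV[0]=[4, 3, 5]
Event 8: LOCAL 1: VV[1][1]++ -> VV[1]=[0, 4, 0]
Event 9: SEND 1->2: VV[1][1]++ -> VV[1]=[0, 5, 0], msg_vec=[0, 5, 0]; VV[2]=max(VV[2],msg_vec) then VV[2][2]++ -> VV[2]=[0, 5, 6]
Event 10: SEND 1->2: VV[1][1]++ -> VV[1]=[0, 6, 0], msg_vec=[0, 6, 0]; VV[2]=max(VV[2],msg_vec) then VV[2][2]++ -> VV[2]=[0, 6, 7]
Event 2 stamp: [0, 1, 0]
Event 3 stamp: [0, 2, 0]
[0, 1, 0] <= [0, 2, 0]? True. Equal? False. Happens-before: True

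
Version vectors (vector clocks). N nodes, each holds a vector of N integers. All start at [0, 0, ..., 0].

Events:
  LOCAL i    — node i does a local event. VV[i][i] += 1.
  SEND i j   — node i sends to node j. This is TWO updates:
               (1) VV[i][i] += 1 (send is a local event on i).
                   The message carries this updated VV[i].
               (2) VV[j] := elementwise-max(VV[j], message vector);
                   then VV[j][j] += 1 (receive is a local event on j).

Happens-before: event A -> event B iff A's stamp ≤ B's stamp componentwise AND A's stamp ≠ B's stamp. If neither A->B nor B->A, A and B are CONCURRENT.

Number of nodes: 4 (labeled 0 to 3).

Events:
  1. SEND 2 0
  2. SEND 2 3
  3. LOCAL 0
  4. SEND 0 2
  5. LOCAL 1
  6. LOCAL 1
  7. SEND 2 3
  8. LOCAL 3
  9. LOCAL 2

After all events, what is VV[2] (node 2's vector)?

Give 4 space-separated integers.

Answer: 3 0 5 0

Derivation:
Initial: VV[0]=[0, 0, 0, 0]
Initial: VV[1]=[0, 0, 0, 0]
Initial: VV[2]=[0, 0, 0, 0]
Initial: VV[3]=[0, 0, 0, 0]
Event 1: SEND 2->0: VV[2][2]++ -> VV[2]=[0, 0, 1, 0], msg_vec=[0, 0, 1, 0]; VV[0]=max(VV[0],msg_vec) then VV[0][0]++ -> VV[0]=[1, 0, 1, 0]
Event 2: SEND 2->3: VV[2][2]++ -> VV[2]=[0, 0, 2, 0], msg_vec=[0, 0, 2, 0]; VV[3]=max(VV[3],msg_vec) then VV[3][3]++ -> VV[3]=[0, 0, 2, 1]
Event 3: LOCAL 0: VV[0][0]++ -> VV[0]=[2, 0, 1, 0]
Event 4: SEND 0->2: VV[0][0]++ -> VV[0]=[3, 0, 1, 0], msg_vec=[3, 0, 1, 0]; VV[2]=max(VV[2],msg_vec) then VV[2][2]++ -> VV[2]=[3, 0, 3, 0]
Event 5: LOCAL 1: VV[1][1]++ -> VV[1]=[0, 1, 0, 0]
Event 6: LOCAL 1: VV[1][1]++ -> VV[1]=[0, 2, 0, 0]
Event 7: SEND 2->3: VV[2][2]++ -> VV[2]=[3, 0, 4, 0], msg_vec=[3, 0, 4, 0]; VV[3]=max(VV[3],msg_vec) then VV[3][3]++ -> VV[3]=[3, 0, 4, 2]
Event 8: LOCAL 3: VV[3][3]++ -> VV[3]=[3, 0, 4, 3]
Event 9: LOCAL 2: VV[2][2]++ -> VV[2]=[3, 0, 5, 0]
Final vectors: VV[0]=[3, 0, 1, 0]; VV[1]=[0, 2, 0, 0]; VV[2]=[3, 0, 5, 0]; VV[3]=[3, 0, 4, 3]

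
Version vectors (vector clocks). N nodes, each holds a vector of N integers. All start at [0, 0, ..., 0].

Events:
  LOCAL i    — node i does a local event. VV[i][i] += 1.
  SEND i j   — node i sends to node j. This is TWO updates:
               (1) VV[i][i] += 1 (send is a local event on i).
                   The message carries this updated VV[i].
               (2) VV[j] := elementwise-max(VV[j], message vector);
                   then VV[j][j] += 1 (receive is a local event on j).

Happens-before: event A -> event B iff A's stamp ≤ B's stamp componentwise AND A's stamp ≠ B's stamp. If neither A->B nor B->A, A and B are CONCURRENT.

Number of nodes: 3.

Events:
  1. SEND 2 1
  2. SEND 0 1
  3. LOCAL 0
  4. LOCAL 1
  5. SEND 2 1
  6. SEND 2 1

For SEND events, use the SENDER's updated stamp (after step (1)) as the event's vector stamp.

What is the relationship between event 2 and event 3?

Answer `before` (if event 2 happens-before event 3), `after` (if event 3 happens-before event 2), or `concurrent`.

Initial: VV[0]=[0, 0, 0]
Initial: VV[1]=[0, 0, 0]
Initial: VV[2]=[0, 0, 0]
Event 1: SEND 2->1: VV[2][2]++ -> VV[2]=[0, 0, 1], msg_vec=[0, 0, 1]; VV[1]=max(VV[1],msg_vec) then VV[1][1]++ -> VV[1]=[0, 1, 1]
Event 2: SEND 0->1: VV[0][0]++ -> VV[0]=[1, 0, 0], msg_vec=[1, 0, 0]; VV[1]=max(VV[1],msg_vec) then VV[1][1]++ -> VV[1]=[1, 2, 1]
Event 3: LOCAL 0: VV[0][0]++ -> VV[0]=[2, 0, 0]
Event 4: LOCAL 1: VV[1][1]++ -> VV[1]=[1, 3, 1]
Event 5: SEND 2->1: VV[2][2]++ -> VV[2]=[0, 0, 2], msg_vec=[0, 0, 2]; VV[1]=max(VV[1],msg_vec) then VV[1][1]++ -> VV[1]=[1, 4, 2]
Event 6: SEND 2->1: VV[2][2]++ -> VV[2]=[0, 0, 3], msg_vec=[0, 0, 3]; VV[1]=max(VV[1],msg_vec) then VV[1][1]++ -> VV[1]=[1, 5, 3]
Event 2 stamp: [1, 0, 0]
Event 3 stamp: [2, 0, 0]
[1, 0, 0] <= [2, 0, 0]? True
[2, 0, 0] <= [1, 0, 0]? False
Relation: before

Answer: before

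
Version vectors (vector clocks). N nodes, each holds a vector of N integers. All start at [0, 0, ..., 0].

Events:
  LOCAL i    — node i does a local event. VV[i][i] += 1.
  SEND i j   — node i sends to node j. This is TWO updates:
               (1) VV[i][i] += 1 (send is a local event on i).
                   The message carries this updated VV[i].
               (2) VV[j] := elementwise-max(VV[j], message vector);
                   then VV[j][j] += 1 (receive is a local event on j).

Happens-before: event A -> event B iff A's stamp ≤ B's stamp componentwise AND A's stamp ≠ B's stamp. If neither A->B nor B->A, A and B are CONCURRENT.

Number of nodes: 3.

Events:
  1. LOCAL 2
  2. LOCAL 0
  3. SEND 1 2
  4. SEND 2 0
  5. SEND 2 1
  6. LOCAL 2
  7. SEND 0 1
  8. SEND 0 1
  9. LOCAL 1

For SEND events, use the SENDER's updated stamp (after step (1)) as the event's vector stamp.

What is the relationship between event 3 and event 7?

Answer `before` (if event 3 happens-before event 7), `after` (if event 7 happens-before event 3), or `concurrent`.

Initial: VV[0]=[0, 0, 0]
Initial: VV[1]=[0, 0, 0]
Initial: VV[2]=[0, 0, 0]
Event 1: LOCAL 2: VV[2][2]++ -> VV[2]=[0, 0, 1]
Event 2: LOCAL 0: VV[0][0]++ -> VV[0]=[1, 0, 0]
Event 3: SEND 1->2: VV[1][1]++ -> VV[1]=[0, 1, 0], msg_vec=[0, 1, 0]; VV[2]=max(VV[2],msg_vec) then VV[2][2]++ -> VV[2]=[0, 1, 2]
Event 4: SEND 2->0: VV[2][2]++ -> VV[2]=[0, 1, 3], msg_vec=[0, 1, 3]; VV[0]=max(VV[0],msg_vec) then VV[0][0]++ -> VV[0]=[2, 1, 3]
Event 5: SEND 2->1: VV[2][2]++ -> VV[2]=[0, 1, 4], msg_vec=[0, 1, 4]; VV[1]=max(VV[1],msg_vec) then VV[1][1]++ -> VV[1]=[0, 2, 4]
Event 6: LOCAL 2: VV[2][2]++ -> VV[2]=[0, 1, 5]
Event 7: SEND 0->1: VV[0][0]++ -> VV[0]=[3, 1, 3], msg_vec=[3, 1, 3]; VV[1]=max(VV[1],msg_vec) then VV[1][1]++ -> VV[1]=[3, 3, 4]
Event 8: SEND 0->1: VV[0][0]++ -> VV[0]=[4, 1, 3], msg_vec=[4, 1, 3]; VV[1]=max(VV[1],msg_vec) then VV[1][1]++ -> VV[1]=[4, 4, 4]
Event 9: LOCAL 1: VV[1][1]++ -> VV[1]=[4, 5, 4]
Event 3 stamp: [0, 1, 0]
Event 7 stamp: [3, 1, 3]
[0, 1, 0] <= [3, 1, 3]? True
[3, 1, 3] <= [0, 1, 0]? False
Relation: before

Answer: before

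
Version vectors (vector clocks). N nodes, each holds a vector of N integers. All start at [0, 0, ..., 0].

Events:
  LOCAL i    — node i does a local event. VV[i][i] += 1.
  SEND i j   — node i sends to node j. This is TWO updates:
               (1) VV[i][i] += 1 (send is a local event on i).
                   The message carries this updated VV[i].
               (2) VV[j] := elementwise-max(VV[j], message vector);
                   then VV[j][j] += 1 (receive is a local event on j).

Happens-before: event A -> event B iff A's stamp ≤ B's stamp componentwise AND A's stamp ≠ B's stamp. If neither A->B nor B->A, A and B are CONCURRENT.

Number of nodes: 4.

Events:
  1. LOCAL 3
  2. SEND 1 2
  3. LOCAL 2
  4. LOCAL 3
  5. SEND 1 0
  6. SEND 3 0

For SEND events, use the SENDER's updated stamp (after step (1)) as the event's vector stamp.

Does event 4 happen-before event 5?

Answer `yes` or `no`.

Answer: no

Derivation:
Initial: VV[0]=[0, 0, 0, 0]
Initial: VV[1]=[0, 0, 0, 0]
Initial: VV[2]=[0, 0, 0, 0]
Initial: VV[3]=[0, 0, 0, 0]
Event 1: LOCAL 3: VV[3][3]++ -> VV[3]=[0, 0, 0, 1]
Event 2: SEND 1->2: VV[1][1]++ -> VV[1]=[0, 1, 0, 0], msg_vec=[0, 1, 0, 0]; VV[2]=max(VV[2],msg_vec) then VV[2][2]++ -> VV[2]=[0, 1, 1, 0]
Event 3: LOCAL 2: VV[2][2]++ -> VV[2]=[0, 1, 2, 0]
Event 4: LOCAL 3: VV[3][3]++ -> VV[3]=[0, 0, 0, 2]
Event 5: SEND 1->0: VV[1][1]++ -> VV[1]=[0, 2, 0, 0], msg_vec=[0, 2, 0, 0]; VV[0]=max(VV[0],msg_vec) then VV[0][0]++ -> VV[0]=[1, 2, 0, 0]
Event 6: SEND 3->0: VV[3][3]++ -> VV[3]=[0, 0, 0, 3], msg_vec=[0, 0, 0, 3]; VV[0]=max(VV[0],msg_vec) then VV[0][0]++ -> VV[0]=[2, 2, 0, 3]
Event 4 stamp: [0, 0, 0, 2]
Event 5 stamp: [0, 2, 0, 0]
[0, 0, 0, 2] <= [0, 2, 0, 0]? False. Equal? False. Happens-before: False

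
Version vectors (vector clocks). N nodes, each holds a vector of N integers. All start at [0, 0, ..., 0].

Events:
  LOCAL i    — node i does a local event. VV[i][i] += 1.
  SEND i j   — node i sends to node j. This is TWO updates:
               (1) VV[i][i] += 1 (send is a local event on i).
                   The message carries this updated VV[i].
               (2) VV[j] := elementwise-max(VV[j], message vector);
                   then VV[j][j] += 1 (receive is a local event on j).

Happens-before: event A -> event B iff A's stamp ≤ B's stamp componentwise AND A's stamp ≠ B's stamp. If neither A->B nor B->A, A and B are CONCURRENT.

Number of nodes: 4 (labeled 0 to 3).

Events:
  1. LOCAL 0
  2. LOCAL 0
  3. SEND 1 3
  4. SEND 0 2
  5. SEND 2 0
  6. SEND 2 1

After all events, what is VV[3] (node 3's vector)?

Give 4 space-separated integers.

Answer: 0 1 0 1

Derivation:
Initial: VV[0]=[0, 0, 0, 0]
Initial: VV[1]=[0, 0, 0, 0]
Initial: VV[2]=[0, 0, 0, 0]
Initial: VV[3]=[0, 0, 0, 0]
Event 1: LOCAL 0: VV[0][0]++ -> VV[0]=[1, 0, 0, 0]
Event 2: LOCAL 0: VV[0][0]++ -> VV[0]=[2, 0, 0, 0]
Event 3: SEND 1->3: VV[1][1]++ -> VV[1]=[0, 1, 0, 0], msg_vec=[0, 1, 0, 0]; VV[3]=max(VV[3],msg_vec) then VV[3][3]++ -> VV[3]=[0, 1, 0, 1]
Event 4: SEND 0->2: VV[0][0]++ -> VV[0]=[3, 0, 0, 0], msg_vec=[3, 0, 0, 0]; VV[2]=max(VV[2],msg_vec) then VV[2][2]++ -> VV[2]=[3, 0, 1, 0]
Event 5: SEND 2->0: VV[2][2]++ -> VV[2]=[3, 0, 2, 0], msg_vec=[3, 0, 2, 0]; VV[0]=max(VV[0],msg_vec) then VV[0][0]++ -> VV[0]=[4, 0, 2, 0]
Event 6: SEND 2->1: VV[2][2]++ -> VV[2]=[3, 0, 3, 0], msg_vec=[3, 0, 3, 0]; VV[1]=max(VV[1],msg_vec) then VV[1][1]++ -> VV[1]=[3, 2, 3, 0]
Final vectors: VV[0]=[4, 0, 2, 0]; VV[1]=[3, 2, 3, 0]; VV[2]=[3, 0, 3, 0]; VV[3]=[0, 1, 0, 1]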